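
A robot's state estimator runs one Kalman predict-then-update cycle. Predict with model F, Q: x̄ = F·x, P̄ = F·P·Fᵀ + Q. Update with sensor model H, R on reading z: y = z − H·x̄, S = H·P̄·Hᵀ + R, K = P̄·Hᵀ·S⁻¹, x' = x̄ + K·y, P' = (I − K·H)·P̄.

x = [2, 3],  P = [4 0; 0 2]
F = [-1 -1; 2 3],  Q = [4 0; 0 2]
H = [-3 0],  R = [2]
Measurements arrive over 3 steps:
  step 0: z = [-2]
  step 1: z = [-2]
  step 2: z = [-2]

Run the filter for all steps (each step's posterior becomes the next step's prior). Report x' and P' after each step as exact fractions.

step 0: x̄ = F·x = [-5, 13]
step 0: P̄ = F·P·Fᵀ + Q = [10 -14; -14 36]
step 0: y = z − H·x̄ = [-17]
step 0: S = H·P̄·Hᵀ + R = [92]
step 0: K = P̄·Hᵀ·S⁻¹ = [-15/46; 21/46]
step 0: x' = x̄ + K·y = [25/46, 241/46]
step 0: P' = (I − K·H)·P̄ = [5/23 -7/23; -7/23 387/23]
step 1: x̄ = F·x = [-133/23, 773/46]
step 1: P̄ = F·P·Fᵀ + Q = [470/23 -1136/23; -1136/23 3465/23]
step 1: y = z − H·x̄ = [-445/23]
step 1: S = H·P̄·Hᵀ + R = [4276/23]
step 1: K = P̄·Hᵀ·S⁻¹ = [-705/2138; 852/1069]
step 1: x' = x̄ + K·y = [1277/2138, 2959/2138]
step 1: P' = (I − K·H)·P̄ = [235/1069 -568/1069; -568/1069 34803/1069]
step 2: x̄ = F·x = [-2118/1069, 11431/2138]
step 2: P̄ = F·P·Fᵀ + Q = [38178/1069 -102039/1069; -102039/1069 309489/1069]
step 2: y = z − H·x̄ = [-8492/1069]
step 2: S = H·P̄·Hᵀ + R = [345740/1069]
step 2: K = P̄·Hᵀ·S⁻¹ = [-57267/172870; 306117/345740]
step 2: x' = x̄ + K·y = [56208/86435, -291613/172870]
step 2: P' = (I − K·H)·P̄ = [19089/86435 -102039/172870; -102039/172870 12436959/345740]

step 0: x' = [25/46, 241/46], P' = [5/23 -7/23; -7/23 387/23]
step 1: x' = [1277/2138, 2959/2138], P' = [235/1069 -568/1069; -568/1069 34803/1069]
step 2: x' = [56208/86435, -291613/172870], P' = [19089/86435 -102039/172870; -102039/172870 12436959/345740]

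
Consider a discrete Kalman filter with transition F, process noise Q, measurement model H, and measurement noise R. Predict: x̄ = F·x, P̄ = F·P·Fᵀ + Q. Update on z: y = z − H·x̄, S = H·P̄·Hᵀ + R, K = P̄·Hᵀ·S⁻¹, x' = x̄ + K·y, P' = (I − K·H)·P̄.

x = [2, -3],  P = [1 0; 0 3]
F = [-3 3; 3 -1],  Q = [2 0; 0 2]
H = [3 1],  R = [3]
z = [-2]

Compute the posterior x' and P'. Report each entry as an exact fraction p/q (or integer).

x' = [-501/251, 899/251]
P' = [322/251 -678/251; -678/251 1914/251]

x̄ = F·x = [-15, 9]
P̄ = F·P·Fᵀ + Q = [38 -18; -18 14]
y = z − H·x̄ = [34]
S = H·P̄·Hᵀ + R = [251]
K = P̄·Hᵀ·S⁻¹ = [96/251; -40/251]
x' = x̄ + K·y = [-501/251, 899/251]
P' = (I − K·H)·P̄ = [322/251 -678/251; -678/251 1914/251]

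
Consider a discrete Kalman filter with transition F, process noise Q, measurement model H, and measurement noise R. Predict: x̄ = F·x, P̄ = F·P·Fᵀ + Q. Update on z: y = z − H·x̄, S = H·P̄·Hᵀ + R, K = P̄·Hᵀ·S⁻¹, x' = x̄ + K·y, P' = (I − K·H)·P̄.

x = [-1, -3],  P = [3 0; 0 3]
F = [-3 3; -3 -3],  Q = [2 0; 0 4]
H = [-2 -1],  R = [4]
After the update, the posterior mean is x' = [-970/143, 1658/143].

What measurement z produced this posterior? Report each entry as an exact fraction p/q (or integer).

z = [2]

x̄ = F·x = [-6, 12]
P̄ = F·P·Fᵀ + Q = [56 0; 0 58]
S = H·P̄·Hᵀ + R = [286]
K = P̄·Hᵀ·S⁻¹ = [-56/143; -29/143]
x' − x̄ = [-112/143, -58/143] = K·y
y = (KᵀK)⁻¹·Kᵀ·(x' − x̄) = [2]
z = y + H·x̄ = [2] + [0] = [2]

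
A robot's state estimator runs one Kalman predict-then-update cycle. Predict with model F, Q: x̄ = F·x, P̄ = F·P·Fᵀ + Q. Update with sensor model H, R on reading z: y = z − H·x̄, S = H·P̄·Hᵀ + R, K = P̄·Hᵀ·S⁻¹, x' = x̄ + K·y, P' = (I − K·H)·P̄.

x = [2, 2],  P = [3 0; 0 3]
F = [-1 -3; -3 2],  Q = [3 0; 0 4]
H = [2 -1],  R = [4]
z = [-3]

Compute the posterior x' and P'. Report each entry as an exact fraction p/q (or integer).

x̄ = F·x = [-8, -2]
P̄ = F·P·Fᵀ + Q = [33 -9; -9 43]
y = z − H·x̄ = [11]
S = H·P̄·Hᵀ + R = [215]
K = P̄·Hᵀ·S⁻¹ = [15/43; -61/215]
x' = x̄ + K·y = [-179/43, -1101/215]
P' = (I − K·H)·P̄ = [294/43 528/43; 528/43 5524/215]

x' = [-179/43, -1101/215]
P' = [294/43 528/43; 528/43 5524/215]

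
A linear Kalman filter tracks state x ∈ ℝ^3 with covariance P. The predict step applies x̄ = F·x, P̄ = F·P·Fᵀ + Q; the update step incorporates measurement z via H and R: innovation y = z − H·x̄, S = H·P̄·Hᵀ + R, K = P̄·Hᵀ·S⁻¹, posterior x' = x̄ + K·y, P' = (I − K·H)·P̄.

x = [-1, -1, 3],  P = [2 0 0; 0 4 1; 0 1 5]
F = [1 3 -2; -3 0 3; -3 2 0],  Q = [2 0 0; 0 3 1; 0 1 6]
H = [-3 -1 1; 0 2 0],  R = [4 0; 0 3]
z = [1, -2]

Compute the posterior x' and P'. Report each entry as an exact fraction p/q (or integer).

x̄ = F·x = [-10, 12, 1]
P̄ = F·P·Fᵀ + Q = [48 -27 14; -27 66 25; 14 25 40]
y = z − H·x̄ = [-18, -26]
S = H·P̄·Hᵀ + R = [246 80; 80 267]
K = P̄·Hᵀ·S⁻¹ = [-23181/59282 -2522/29641; 60/29641 14636/29641; -11209/59282 7230/29641]
x' = x̄ + K·y = [-22209/29641, -25924/29641, -57458/29641]
P' = (I − K·H)·P̄ = [185517/59282 -3783/29641 456261/59282; -3783/29641 21954/29641 10845/29641; 456261/59282 10845/29641 1345637/59282]

x' = [-22209/29641, -25924/29641, -57458/29641]
P' = [185517/59282 -3783/29641 456261/59282; -3783/29641 21954/29641 10845/29641; 456261/59282 10845/29641 1345637/59282]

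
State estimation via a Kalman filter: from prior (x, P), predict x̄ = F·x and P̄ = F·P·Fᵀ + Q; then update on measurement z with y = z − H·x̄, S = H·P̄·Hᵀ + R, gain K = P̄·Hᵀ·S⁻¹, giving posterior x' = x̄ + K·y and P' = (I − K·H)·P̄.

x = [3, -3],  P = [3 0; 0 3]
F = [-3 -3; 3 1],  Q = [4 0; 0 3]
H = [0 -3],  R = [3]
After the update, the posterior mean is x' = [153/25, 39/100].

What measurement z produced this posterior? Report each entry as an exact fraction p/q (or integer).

z = [-1]

x̄ = F·x = [0, 6]
P̄ = F·P·Fᵀ + Q = [58 -36; -36 33]
S = H·P̄·Hᵀ + R = [300]
K = P̄·Hᵀ·S⁻¹ = [9/25; -33/100]
x' − x̄ = [153/25, -561/100] = K·y
y = (KᵀK)⁻¹·Kᵀ·(x' − x̄) = [17]
z = y + H·x̄ = [17] + [-18] = [-1]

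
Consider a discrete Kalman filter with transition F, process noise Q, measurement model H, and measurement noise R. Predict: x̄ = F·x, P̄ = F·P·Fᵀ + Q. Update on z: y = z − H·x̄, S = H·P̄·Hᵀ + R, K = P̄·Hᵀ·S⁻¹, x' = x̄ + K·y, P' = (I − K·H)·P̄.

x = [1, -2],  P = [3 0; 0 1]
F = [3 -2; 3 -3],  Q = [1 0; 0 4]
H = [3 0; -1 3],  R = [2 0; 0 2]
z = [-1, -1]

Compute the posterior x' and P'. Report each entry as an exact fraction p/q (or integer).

x' = [-5419/16439, -6174/16439]
P' = [3566/16439 1278/16439; 1278/16439 3980/16439]

x̄ = F·x = [7, 9]
P̄ = F·P·Fᵀ + Q = [32 33; 33 40]
y = z − H·x̄ = [-22, -21]
S = H·P̄·Hᵀ + R = [290 201; 201 196]
K = P̄·Hᵀ·S⁻¹ = [5349/16439 134/16439; 1917/16439 5331/16439]
x' = x̄ + K·y = [-5419/16439, -6174/16439]
P' = (I − K·H)·P̄ = [3566/16439 1278/16439; 1278/16439 3980/16439]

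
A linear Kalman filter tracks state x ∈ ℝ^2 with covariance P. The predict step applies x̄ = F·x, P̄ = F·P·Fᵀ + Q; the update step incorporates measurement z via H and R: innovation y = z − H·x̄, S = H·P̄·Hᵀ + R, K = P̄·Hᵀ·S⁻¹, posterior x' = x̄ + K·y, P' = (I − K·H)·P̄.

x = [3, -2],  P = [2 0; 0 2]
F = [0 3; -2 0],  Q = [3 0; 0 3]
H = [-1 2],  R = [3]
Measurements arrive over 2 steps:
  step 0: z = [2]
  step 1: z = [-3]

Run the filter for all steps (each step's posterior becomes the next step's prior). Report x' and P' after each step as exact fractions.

step 0: x̄ = F·x = [-6, -6]
step 0: P̄ = F·P·Fᵀ + Q = [21 0; 0 11]
step 0: y = z − H·x̄ = [8]
step 0: S = H·P̄·Hᵀ + R = [68]
step 0: K = P̄·Hᵀ·S⁻¹ = [-21/68; 11/34]
step 0: x' = x̄ + K·y = [-144/17, -58/17]
step 0: P' = (I − K·H)·P̄ = [987/68 231/34; 231/34 66/17]
step 1: x̄ = F·x = [-174/17, 288/17]
step 1: P̄ = F·P·Fᵀ + Q = [645/17 -693/17; -693/17 1038/17]
step 1: y = z − H·x̄ = [-801/17]
step 1: S = H·P̄·Hᵀ + R = [7620/17]
step 1: K = P̄·Hᵀ·S⁻¹ = [-677/2540; 923/2540]
step 1: x' = x̄ + K·y = [5901/2540, -459/2540]
step 1: P' = (I − K·H)·P̄ = [15489/2540 6729/2540; 6729/2540 4749/2540]

step 0: x' = [-144/17, -58/17], P' = [987/68 231/34; 231/34 66/17]
step 1: x' = [5901/2540, -459/2540], P' = [15489/2540 6729/2540; 6729/2540 4749/2540]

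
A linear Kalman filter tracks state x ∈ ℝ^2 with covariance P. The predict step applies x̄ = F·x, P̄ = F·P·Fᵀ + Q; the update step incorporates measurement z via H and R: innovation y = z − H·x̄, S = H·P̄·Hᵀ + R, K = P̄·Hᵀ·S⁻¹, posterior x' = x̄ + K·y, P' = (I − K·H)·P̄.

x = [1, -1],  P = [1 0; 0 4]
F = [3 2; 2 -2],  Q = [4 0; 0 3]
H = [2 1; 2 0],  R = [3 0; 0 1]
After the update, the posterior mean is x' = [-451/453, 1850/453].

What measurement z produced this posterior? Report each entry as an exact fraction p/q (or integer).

z = [2, -2]

x̄ = F·x = [1, 4]
P̄ = F·P·Fᵀ + Q = [29 -10; -10 23]
S = H·P̄·Hᵀ + R = [102 96; 96 117]
K = P̄·Hᵀ·S⁻¹ = [8/453 218/453; 757/906 -388/453]
x' − x̄ = [-904/453, 38/453] = K·y
y = (KᵀK)⁻¹·Kᵀ·(x' − x̄) = [-4, -4]
z = y + H·x̄ = [-4, -4] + [6, 2] = [2, -2]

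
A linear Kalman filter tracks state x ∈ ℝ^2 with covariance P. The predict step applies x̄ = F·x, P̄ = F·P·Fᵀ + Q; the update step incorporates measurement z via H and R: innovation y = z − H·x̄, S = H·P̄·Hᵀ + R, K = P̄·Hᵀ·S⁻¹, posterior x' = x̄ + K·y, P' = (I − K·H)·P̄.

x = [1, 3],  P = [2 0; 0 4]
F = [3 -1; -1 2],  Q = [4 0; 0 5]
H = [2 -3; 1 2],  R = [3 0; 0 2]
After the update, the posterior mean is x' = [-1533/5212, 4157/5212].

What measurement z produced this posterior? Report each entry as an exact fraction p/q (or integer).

z = [-3, 1]

x̄ = F·x = [0, 5]
P̄ = F·P·Fᵀ + Q = [26 -14; -14 23]
S = H·P̄·Hᵀ + R = [482 -100; -100 64]
K = P̄·Hᵀ·S⁻¹ = [727/2606 2109/5212; -188/1303 1431/5212]
x' − x̄ = [-1533/5212, -21903/5212] = K·y
y = (KᵀK)⁻¹·Kᵀ·(x' − x̄) = [12, -9]
z = y + H·x̄ = [12, -9] + [-15, 10] = [-3, 1]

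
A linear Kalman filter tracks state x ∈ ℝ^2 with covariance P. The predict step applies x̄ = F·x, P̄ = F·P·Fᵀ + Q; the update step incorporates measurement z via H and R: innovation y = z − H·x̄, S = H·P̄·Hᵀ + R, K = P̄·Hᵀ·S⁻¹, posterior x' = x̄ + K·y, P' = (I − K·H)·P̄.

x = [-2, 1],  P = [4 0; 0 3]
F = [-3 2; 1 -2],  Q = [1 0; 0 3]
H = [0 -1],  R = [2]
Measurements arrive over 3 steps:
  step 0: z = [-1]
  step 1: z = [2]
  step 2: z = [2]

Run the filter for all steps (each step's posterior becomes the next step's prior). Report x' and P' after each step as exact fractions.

step 0: x' = [16/7, 11/21], P' = [151/7 -16/7; -16/7 38/21]
step 1: x' = [448/451, -834/451], P' = [36287/902 -1895/451; -1895/451 860/451]
step 2: x' = [557754/62837, -113602/62837], P' = [2809872/62837 -292122/62837; -292122/62837 122066/62837]

step 0: x̄ = F·x = [8, -4]
step 0: P̄ = F·P·Fᵀ + Q = [49 -24; -24 19]
step 0: y = z − H·x̄ = [-5]
step 0: S = H·P̄·Hᵀ + R = [21]
step 0: K = P̄·Hᵀ·S⁻¹ = [8/7; -19/21]
step 0: x' = x̄ + K·y = [16/7, 11/21]
step 0: P' = (I − K·H)·P̄ = [151/7 -16/7; -16/7 38/21]
step 1: x̄ = F·x = [-122/21, 26/21]
step 1: P̄ = F·P·Fᵀ + Q = [4826/21 -1895/21; -1895/21 860/21]
step 1: y = z − H·x̄ = [68/21]
step 1: S = H·P̄·Hᵀ + R = [902/21]
step 1: K = P̄·Hᵀ·S⁻¹ = [1895/902; -430/451]
step 1: x' = x̄ + K·y = [448/451, -834/451]
step 1: P' = (I − K·H)·P̄ = [36287/902 -1895/451; -1895/451 860/451]
step 2: x̄ = F·x = [-3012/451, 2116/451]
step 2: P̄ = F·P·Fᵀ + Q = [379845/902 -146061/902; -146061/902 61033/902]
step 2: y = z − H·x̄ = [3018/451]
step 2: S = H·P̄·Hᵀ + R = [62837/902]
step 2: K = P̄·Hᵀ·S⁻¹ = [146061/62837; -61033/62837]
step 2: x' = x̄ + K·y = [557754/62837, -113602/62837]
step 2: P' = (I − K·H)·P̄ = [2809872/62837 -292122/62837; -292122/62837 122066/62837]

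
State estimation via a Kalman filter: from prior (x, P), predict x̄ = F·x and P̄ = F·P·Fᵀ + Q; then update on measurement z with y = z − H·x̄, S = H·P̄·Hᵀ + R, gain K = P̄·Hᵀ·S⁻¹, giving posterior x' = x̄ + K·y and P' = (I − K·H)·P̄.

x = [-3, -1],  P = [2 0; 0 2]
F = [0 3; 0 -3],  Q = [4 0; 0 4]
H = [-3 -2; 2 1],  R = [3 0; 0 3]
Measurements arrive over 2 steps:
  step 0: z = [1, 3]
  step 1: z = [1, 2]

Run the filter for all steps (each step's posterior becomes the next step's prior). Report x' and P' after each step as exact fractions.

step 0: x' = [769/493, -37/17], P' = [2598/493 -138/17; -138/17 222/17]
step 1: x' = [69163/32069, -107071/32069], P' = [262434/32069 -408126/32069; -408126/32069 652578/32069]

step 0: x̄ = F·x = [-3, 3]
step 0: P̄ = F·P·Fᵀ + Q = [22 -18; -18 22]
step 0: y = z − H·x̄ = [-2, 6]
step 0: S = H·P̄·Hᵀ + R = [73 -50; -50 41]
step 0: K = P̄·Hᵀ·S⁻¹ = [70/493 398/493; -10/17 -18/17]
step 0: x' = x̄ + K·y = [769/493, -37/17]
step 0: P' = (I − K·H)·P̄ = [2598/493 -138/17; -138/17 222/17]
step 1: x̄ = F·x = [-111/17, 111/17]
step 1: P̄ = F·P·Fᵀ + Q = [2066/17 -1998/17; -1998/17 2066/17]
step 1: y = z − H·x̄ = [-94/17, 145/17]
step 1: S = H·P̄·Hᵀ + R = [2933/17 -2542/17; -2542/17 2389/17]
step 1: K = P̄·Hᵀ·S⁻¹ = [9650/32069 38914/32069; -26926/32069 -54558/32069]
step 1: x' = x̄ + K·y = [69163/32069, -107071/32069]
step 1: P' = (I − K·H)·P̄ = [262434/32069 -408126/32069; -408126/32069 652578/32069]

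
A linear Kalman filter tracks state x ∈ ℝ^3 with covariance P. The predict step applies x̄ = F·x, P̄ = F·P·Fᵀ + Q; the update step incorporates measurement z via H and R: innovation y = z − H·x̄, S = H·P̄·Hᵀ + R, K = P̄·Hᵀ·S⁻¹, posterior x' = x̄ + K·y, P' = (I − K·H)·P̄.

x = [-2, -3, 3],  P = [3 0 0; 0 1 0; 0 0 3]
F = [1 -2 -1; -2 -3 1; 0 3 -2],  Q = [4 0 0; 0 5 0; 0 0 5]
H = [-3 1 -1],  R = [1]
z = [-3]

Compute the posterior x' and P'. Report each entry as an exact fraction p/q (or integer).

x' = [325/46, 2037/230, -2179/230]
P' = [239/46 339/46 -369/46; 339/46 3861/230 -1277/230; -369/46 -1277/230 4299/230]

x̄ = F·x = [1, 16, -15]
P̄ = F·P·Fᵀ + Q = [14 -3 0; -3 29 -15; 0 -15 26]
y = z − H·x̄ = [-31]
S = H·P̄·Hᵀ + R = [230]
K = P̄·Hᵀ·S⁻¹ = [-9/46; 53/230; -41/230]
x' = x̄ + K·y = [325/46, 2037/230, -2179/230]
P' = (I − K·H)·P̄ = [239/46 339/46 -369/46; 339/46 3861/230 -1277/230; -369/46 -1277/230 4299/230]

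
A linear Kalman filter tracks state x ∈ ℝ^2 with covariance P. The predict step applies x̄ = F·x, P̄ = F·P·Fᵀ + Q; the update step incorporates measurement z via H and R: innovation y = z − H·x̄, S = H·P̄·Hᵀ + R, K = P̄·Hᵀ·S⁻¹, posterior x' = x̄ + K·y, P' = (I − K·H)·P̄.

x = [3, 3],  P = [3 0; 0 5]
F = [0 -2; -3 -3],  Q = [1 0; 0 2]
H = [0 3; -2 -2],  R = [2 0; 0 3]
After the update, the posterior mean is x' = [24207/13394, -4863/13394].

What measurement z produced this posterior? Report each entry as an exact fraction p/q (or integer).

x̄ = F·x = [-6, -18]
P̄ = F·P·Fᵀ + Q = [21 30; 30 74]
S = H·P̄·Hᵀ + R = [668 -624; -624 623]
K = P̄·Hᵀ·S⁻¹ = [-3789/13394 -2994/6697; 4257/13394 -104/6697]
x' − x̄ = [104571/13394, 236229/13394] = K·y
y = (KᵀK)⁻¹·Kᵀ·(x' − x̄) = [53, -51]
z = y + H·x̄ = [53, -51] + [-54, 48] = [-1, -3]

z = [-1, -3]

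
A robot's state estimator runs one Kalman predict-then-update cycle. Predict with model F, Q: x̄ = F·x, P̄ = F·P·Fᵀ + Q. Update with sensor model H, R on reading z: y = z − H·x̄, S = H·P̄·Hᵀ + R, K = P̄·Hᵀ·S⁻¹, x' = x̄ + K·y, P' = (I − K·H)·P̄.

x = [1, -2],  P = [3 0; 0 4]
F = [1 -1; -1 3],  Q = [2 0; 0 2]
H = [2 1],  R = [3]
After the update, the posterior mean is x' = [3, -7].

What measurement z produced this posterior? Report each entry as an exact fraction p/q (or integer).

x̄ = F·x = [3, -7]
P̄ = F·P·Fᵀ + Q = [9 -15; -15 41]
S = H·P̄·Hᵀ + R = [20]
K = P̄·Hᵀ·S⁻¹ = [3/20; 11/20]
x' − x̄ = [0, 0] = K·y
y = (KᵀK)⁻¹·Kᵀ·(x' − x̄) = [0]
z = y + H·x̄ = [0] + [-1] = [-1]

z = [-1]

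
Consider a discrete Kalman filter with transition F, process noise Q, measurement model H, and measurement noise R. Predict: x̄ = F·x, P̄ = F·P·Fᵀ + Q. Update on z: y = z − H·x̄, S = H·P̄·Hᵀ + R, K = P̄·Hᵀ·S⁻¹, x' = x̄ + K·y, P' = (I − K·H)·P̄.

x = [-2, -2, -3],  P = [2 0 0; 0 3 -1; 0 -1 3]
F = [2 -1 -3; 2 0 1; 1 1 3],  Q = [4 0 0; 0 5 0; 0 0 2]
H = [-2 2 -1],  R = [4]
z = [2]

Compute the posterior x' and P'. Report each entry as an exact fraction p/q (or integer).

x̄ = F·x = [7, -7, -13]
P̄ = F·P·Fᵀ + Q = [36 0 -20; 0 16 12; -20 12 28]
y = z − H·x̄ = [17]
S = H·P̄·Hᵀ + R = [112]
K = P̄·Hᵀ·S⁻¹ = [-13/28; 5/28; 9/28]
x' = x̄ + K·y = [-25/28, -111/28, -211/28]
P' = (I − K·H)·P̄ = [83/7 65/7 -23/7; 65/7 87/7 39/7; -23/7 39/7 115/7]

x' = [-25/28, -111/28, -211/28]
P' = [83/7 65/7 -23/7; 65/7 87/7 39/7; -23/7 39/7 115/7]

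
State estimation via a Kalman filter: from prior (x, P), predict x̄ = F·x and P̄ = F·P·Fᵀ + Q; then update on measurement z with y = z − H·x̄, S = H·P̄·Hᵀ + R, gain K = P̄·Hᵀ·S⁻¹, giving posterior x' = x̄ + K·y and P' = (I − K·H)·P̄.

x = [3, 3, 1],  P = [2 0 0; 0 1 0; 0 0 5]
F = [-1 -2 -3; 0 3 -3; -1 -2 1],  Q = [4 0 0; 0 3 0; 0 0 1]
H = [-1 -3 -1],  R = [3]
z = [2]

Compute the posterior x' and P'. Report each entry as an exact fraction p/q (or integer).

x̄ = F·x = [-12, 6, -8]
P̄ = F·P·Fᵀ + Q = [55 39 -9; 39 57 -21; -9 -21 12]
y = z − H·x̄ = [0]
S = H·P̄·Hᵀ + R = [673]
K = P̄·Hᵀ·S⁻¹ = [-163/673; -189/673; 60/673]
x' = x̄ + K·y = [-12, 6, -8]
P' = (I − K·H)·P̄ = [10446/673 -4560/673 3723/673; -4560/673 2640/673 -2793/673; 3723/673 -2793/673 4476/673]

x' = [-12, 6, -8]
P' = [10446/673 -4560/673 3723/673; -4560/673 2640/673 -2793/673; 3723/673 -2793/673 4476/673]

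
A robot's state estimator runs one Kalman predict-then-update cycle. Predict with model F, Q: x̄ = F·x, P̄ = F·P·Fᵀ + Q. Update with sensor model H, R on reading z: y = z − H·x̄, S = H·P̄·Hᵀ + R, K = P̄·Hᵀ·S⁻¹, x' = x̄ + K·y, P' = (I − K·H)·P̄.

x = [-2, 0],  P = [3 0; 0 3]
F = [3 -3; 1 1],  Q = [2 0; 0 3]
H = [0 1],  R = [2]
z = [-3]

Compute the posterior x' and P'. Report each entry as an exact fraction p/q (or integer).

x̄ = F·x = [-6, -2]
P̄ = F·P·Fᵀ + Q = [56 0; 0 9]
y = z − H·x̄ = [-1]
S = H·P̄·Hᵀ + R = [11]
K = P̄·Hᵀ·S⁻¹ = [0; 9/11]
x' = x̄ + K·y = [-6, -31/11]
P' = (I − K·H)·P̄ = [56 0; 0 18/11]

x' = [-6, -31/11]
P' = [56 0; 0 18/11]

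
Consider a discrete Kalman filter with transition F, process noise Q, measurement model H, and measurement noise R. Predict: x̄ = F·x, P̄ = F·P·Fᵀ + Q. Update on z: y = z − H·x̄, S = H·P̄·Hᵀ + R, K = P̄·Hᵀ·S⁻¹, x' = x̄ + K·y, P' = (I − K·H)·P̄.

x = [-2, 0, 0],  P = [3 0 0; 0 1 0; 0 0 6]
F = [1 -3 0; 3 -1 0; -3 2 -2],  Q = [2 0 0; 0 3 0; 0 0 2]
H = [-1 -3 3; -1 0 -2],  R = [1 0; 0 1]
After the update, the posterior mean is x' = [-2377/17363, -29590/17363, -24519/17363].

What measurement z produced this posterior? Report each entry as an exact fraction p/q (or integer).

x̄ = F·x = [-2, -6, 6]
P̄ = F·P·Fᵀ + Q = [14 12 -15; 12 31 -29; -15 -29 57]
S = H·P̄·Hᵀ + R = [1491 -451; -451 183]
K = P̄·Hᵀ·S⁻¹ = [-10169/69452 -18989/69452; -7195/34726 -9003/34726; 2655/34726 -12243/34726]
x' − x̄ = [32349/17363, 74588/17363, -128697/17363] = K·y
y = (KᵀK)⁻¹·Kᵀ·(x' − x̄) = [-37, 13]
z = y + H·x̄ = [-37, 13] + [38, -10] = [1, 3]

z = [1, 3]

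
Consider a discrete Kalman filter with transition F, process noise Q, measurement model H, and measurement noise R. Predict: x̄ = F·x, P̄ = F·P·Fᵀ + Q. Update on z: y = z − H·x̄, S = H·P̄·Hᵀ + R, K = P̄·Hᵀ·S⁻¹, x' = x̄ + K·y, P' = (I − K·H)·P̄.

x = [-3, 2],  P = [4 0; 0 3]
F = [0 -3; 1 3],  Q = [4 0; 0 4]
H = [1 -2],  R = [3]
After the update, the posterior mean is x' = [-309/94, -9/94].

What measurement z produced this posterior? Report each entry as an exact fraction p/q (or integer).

x̄ = F·x = [-6, 3]
P̄ = F·P·Fᵀ + Q = [31 -27; -27 35]
S = H·P̄·Hᵀ + R = [282]
K = P̄·Hᵀ·S⁻¹ = [85/282; -97/282]
x' − x̄ = [255/94, -291/94] = K·y
y = (KᵀK)⁻¹·Kᵀ·(x' − x̄) = [9]
z = y + H·x̄ = [9] + [-12] = [-3]

z = [-3]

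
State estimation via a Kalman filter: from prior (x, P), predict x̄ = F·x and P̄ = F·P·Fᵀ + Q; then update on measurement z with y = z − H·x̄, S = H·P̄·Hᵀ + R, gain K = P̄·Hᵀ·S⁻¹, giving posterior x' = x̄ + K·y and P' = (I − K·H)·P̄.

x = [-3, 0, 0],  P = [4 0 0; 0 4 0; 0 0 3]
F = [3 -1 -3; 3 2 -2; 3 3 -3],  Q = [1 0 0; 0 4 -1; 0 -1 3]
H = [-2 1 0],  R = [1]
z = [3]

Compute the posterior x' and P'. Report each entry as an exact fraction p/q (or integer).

x̄ = F·x = [-9, -9, -9]
P̄ = F·P·Fᵀ + Q = [68 46 51; 46 68 77; 51 77 102]
y = z − H·x̄ = [-6]
S = H·P̄·Hᵀ + R = [157]
K = P̄·Hᵀ·S⁻¹ = [-90/157; -24/157; -25/157]
x' = x̄ + K·y = [-873/157, -1269/157, -1263/157]
P' = (I − K·H)·P̄ = [2576/157 5062/157 5757/157; 5062/157 10100/157 11489/157; 5757/157 11489/157 15389/157]

x' = [-873/157, -1269/157, -1263/157]
P' = [2576/157 5062/157 5757/157; 5062/157 10100/157 11489/157; 5757/157 11489/157 15389/157]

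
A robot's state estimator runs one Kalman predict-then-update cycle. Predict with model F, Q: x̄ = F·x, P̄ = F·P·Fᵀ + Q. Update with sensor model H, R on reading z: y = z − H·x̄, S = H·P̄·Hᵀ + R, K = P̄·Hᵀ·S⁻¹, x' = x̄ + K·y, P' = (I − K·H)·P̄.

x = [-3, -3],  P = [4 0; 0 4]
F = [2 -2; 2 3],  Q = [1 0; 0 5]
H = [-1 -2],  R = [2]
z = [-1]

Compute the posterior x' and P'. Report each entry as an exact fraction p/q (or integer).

x̄ = F·x = [0, -15]
P̄ = F·P·Fᵀ + Q = [33 -8; -8 57]
y = z − H·x̄ = [-31]
S = H·P̄·Hᵀ + R = [231]
K = P̄·Hᵀ·S⁻¹ = [-17/231; -106/231]
x' = x̄ + K·y = [527/231, -179/231]
P' = (I − K·H)·P̄ = [7334/231 -3650/231; -3650/231 1931/231]

x' = [527/231, -179/231]
P' = [7334/231 -3650/231; -3650/231 1931/231]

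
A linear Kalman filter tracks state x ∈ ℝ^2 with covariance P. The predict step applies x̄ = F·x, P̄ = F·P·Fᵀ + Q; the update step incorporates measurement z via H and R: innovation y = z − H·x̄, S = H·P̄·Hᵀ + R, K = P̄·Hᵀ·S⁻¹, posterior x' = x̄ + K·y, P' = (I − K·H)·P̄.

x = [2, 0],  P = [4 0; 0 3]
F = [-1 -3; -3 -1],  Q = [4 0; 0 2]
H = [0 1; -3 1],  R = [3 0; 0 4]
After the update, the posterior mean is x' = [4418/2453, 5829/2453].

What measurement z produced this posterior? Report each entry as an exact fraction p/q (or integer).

x̄ = F·x = [-2, -6]
P̄ = F·P·Fᵀ + Q = [35 21; 21 41]
S = H·P̄·Hᵀ + R = [44 -22; -22 234]
K = P̄·Hᵀ·S⁻¹ = [1533/4906 -147/446; 4555/4906 -3/446]
x' − x̄ = [9324/2453, 20547/2453] = K·y
y = (KᵀK)⁻¹·Kᵀ·(x' − x̄) = [9, -3]
z = y + H·x̄ = [9, -3] + [-6, 0] = [3, -3]

z = [3, -3]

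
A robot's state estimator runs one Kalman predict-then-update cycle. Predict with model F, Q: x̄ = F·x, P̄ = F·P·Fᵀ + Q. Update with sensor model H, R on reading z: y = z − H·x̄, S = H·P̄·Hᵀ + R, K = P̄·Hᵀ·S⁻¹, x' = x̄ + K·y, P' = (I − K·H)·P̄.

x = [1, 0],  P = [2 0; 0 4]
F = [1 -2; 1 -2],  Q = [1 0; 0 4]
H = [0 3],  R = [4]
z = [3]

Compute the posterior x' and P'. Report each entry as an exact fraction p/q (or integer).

x̄ = F·x = [1, 1]
P̄ = F·P·Fᵀ + Q = [19 18; 18 22]
y = z − H·x̄ = [0]
S = H·P̄·Hᵀ + R = [202]
K = P̄·Hᵀ·S⁻¹ = [27/101; 33/101]
x' = x̄ + K·y = [1, 1]
P' = (I − K·H)·P̄ = [461/101 36/101; 36/101 44/101]

x' = [1, 1]
P' = [461/101 36/101; 36/101 44/101]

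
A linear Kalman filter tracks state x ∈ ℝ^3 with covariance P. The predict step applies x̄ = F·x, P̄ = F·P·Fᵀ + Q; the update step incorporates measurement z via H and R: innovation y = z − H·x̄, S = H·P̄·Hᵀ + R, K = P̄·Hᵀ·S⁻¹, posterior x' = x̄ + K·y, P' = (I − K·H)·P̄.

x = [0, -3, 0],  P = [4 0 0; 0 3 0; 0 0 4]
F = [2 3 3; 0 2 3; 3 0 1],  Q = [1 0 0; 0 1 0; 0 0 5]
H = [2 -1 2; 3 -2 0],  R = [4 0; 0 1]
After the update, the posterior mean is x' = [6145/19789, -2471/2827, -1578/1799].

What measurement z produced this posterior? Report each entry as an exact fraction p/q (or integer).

x̄ = F·x = [-9, -6, 0]
P̄ = F·P·Fᵀ + Q = [80 54 36; 54 49 12; 36 12 45]
S = H·P̄·Hᵀ + R = [577 368; 368 269]
K = P̄·Hᵀ·S⁻¹ = [-694/19789 10660/19789; -175/2827 912/2827; 858/1799 -612/1799]
x' − x̄ = [184246/19789, 14491/2827, -1578/1799] = K·y
y = (KᵀK)⁻¹·Kᵀ·(x' − x̄) = [11, 18]
z = y + H·x̄ = [11, 18] + [-12, -15] = [-1, 3]

z = [-1, 3]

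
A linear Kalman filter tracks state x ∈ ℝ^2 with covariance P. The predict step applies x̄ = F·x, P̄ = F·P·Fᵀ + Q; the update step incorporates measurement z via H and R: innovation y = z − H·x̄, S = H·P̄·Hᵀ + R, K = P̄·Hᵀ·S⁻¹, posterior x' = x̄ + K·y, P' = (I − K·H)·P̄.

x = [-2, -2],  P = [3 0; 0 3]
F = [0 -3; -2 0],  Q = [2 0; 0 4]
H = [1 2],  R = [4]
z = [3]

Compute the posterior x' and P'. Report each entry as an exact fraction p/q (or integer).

x̄ = F·x = [6, 4]
P̄ = F·P·Fᵀ + Q = [29 0; 0 16]
y = z − H·x̄ = [-11]
S = H·P̄·Hᵀ + R = [97]
K = P̄·Hᵀ·S⁻¹ = [29/97; 32/97]
x' = x̄ + K·y = [263/97, 36/97]
P' = (I − K·H)·P̄ = [1972/97 -928/97; -928/97 528/97]

x' = [263/97, 36/97]
P' = [1972/97 -928/97; -928/97 528/97]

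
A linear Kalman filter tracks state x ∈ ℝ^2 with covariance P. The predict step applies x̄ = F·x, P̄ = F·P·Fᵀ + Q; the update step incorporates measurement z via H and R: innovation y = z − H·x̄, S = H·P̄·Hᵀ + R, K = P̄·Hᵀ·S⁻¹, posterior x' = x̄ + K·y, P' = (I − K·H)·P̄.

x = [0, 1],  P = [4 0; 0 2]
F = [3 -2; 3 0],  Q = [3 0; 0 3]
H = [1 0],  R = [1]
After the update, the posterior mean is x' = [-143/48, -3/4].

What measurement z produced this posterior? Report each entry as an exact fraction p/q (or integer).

z = [-3]

x̄ = F·x = [-2, 0]
P̄ = F·P·Fᵀ + Q = [47 36; 36 39]
S = H·P̄·Hᵀ + R = [48]
K = P̄·Hᵀ·S⁻¹ = [47/48; 3/4]
x' − x̄ = [-47/48, -3/4] = K·y
y = (KᵀK)⁻¹·Kᵀ·(x' − x̄) = [-1]
z = y + H·x̄ = [-1] + [-2] = [-3]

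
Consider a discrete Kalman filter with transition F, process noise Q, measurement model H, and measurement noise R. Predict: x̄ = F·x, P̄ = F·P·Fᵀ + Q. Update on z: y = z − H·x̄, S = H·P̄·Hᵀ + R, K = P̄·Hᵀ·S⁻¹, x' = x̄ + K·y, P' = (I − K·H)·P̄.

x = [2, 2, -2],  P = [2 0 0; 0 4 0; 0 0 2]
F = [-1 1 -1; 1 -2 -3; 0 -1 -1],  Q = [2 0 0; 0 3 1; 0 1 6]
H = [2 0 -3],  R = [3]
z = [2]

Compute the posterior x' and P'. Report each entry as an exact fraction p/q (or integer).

x̄ = F·x = [2, 4, 0]
P̄ = F·P·Fᵀ + Q = [10 -4 -2; -4 39 15; -2 15 12]
y = z − H·x̄ = [-2]
S = H·P̄·Hᵀ + R = [175]
K = P̄·Hᵀ·S⁻¹ = [26/175; -53/175; -8/35]
x' = x̄ + K·y = [298/175, 806/175, 16/35]
P' = (I − K·H)·P̄ = [1074/175 678/175 138/35; 678/175 4016/175 101/35; 138/35 101/35 20/7]

x' = [298/175, 806/175, 16/35]
P' = [1074/175 678/175 138/35; 678/175 4016/175 101/35; 138/35 101/35 20/7]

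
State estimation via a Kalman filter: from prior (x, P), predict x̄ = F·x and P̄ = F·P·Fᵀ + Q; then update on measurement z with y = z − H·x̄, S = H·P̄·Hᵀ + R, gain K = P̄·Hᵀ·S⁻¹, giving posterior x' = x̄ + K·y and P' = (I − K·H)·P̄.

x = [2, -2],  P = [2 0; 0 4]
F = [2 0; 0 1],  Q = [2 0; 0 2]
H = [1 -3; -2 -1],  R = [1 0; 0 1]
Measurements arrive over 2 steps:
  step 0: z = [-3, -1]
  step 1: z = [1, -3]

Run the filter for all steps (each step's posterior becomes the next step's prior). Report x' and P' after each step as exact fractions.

step 0: x̄ = F·x = [4, -2]
step 0: P̄ = F·P·Fᵀ + Q = [10 0; 0 6]
step 0: y = z − H·x̄ = [-13, 5]
step 0: S = H·P̄·Hᵀ + R = [65 -2; -2 47]
step 0: K = P̄·Hᵀ·S⁻¹ = [430/3051 -1280/3051; -286/1017 -142/1017]
step 0: x' = x̄ + K·y = [214/3051, 974/1017]
step 0: P' = (I − K·H)·P̄ = [610/3051 20/1017; 20/1017 34/339]
step 1: x̄ = F·x = [428/3051, 974/1017]
step 1: P̄ = F·P·Fᵀ + Q = [8542/3051 40/1017; 40/1017 712/339]
step 1: y = z − H·x̄ = [11389/3051, -5375/3051]
step 1: S = H·P̄·Hᵀ + R = [68545/3051 2740/3051; 2740/3051 44107/3051]
step 1: K = P̄·Hᵀ·S⁻¹ = [133734/988465 -78772/197693; -270208/988465 -26440/197693]
step 1: x' = x̄ + K·y = [78338/58145, 10054/58145]
step 1: P' = (I − K·H)·P̄ = [187902/988465 18056/988465; 18056/988465 96088/988465]

step 0: x' = [214/3051, 974/1017], P' = [610/3051 20/1017; 20/1017 34/339]
step 1: x' = [78338/58145, 10054/58145], P' = [187902/988465 18056/988465; 18056/988465 96088/988465]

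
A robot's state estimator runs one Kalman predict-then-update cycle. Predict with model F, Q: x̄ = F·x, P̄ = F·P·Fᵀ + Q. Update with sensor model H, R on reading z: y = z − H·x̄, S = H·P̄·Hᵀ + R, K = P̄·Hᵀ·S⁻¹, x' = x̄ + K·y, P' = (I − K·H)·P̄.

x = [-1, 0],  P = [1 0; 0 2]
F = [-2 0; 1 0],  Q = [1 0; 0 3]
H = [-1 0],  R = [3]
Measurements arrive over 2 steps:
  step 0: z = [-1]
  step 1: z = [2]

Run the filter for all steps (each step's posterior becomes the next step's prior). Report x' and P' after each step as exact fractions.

step 0: x' = [11/8, -3/4], P' = [15/8 -3/4; -3/4 7/2]
step 1: x' = [-101/46, 26/23], P' = [51/23 -45/46; -45/46 84/23]

step 0: x̄ = F·x = [2, -1]
step 0: P̄ = F·P·Fᵀ + Q = [5 -2; -2 4]
step 0: y = z − H·x̄ = [1]
step 0: S = H·P̄·Hᵀ + R = [8]
step 0: K = P̄·Hᵀ·S⁻¹ = [-5/8; 1/4]
step 0: x' = x̄ + K·y = [11/8, -3/4]
step 0: P' = (I − K·H)·P̄ = [15/8 -3/4; -3/4 7/2]
step 1: x̄ = F·x = [-11/4, 11/8]
step 1: P̄ = F·P·Fᵀ + Q = [17/2 -15/4; -15/4 39/8]
step 1: y = z − H·x̄ = [-3/4]
step 1: S = H·P̄·Hᵀ + R = [23/2]
step 1: K = P̄·Hᵀ·S⁻¹ = [-17/23; 15/46]
step 1: x' = x̄ + K·y = [-101/46, 26/23]
step 1: P' = (I − K·H)·P̄ = [51/23 -45/46; -45/46 84/23]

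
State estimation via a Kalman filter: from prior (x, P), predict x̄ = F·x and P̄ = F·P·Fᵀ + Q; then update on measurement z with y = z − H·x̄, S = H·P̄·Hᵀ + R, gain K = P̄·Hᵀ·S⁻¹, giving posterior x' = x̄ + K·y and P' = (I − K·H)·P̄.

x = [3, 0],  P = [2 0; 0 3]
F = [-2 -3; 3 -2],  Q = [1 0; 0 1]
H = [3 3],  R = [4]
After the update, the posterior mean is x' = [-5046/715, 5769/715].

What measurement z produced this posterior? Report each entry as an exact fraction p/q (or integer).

z = [3]

x̄ = F·x = [-6, 9]
P̄ = F·P·Fᵀ + Q = [36 6; 6 31]
S = H·P̄·Hᵀ + R = [715]
K = P̄·Hᵀ·S⁻¹ = [126/715; 111/715]
x' − x̄ = [-756/715, -666/715] = K·y
y = (KᵀK)⁻¹·Kᵀ·(x' − x̄) = [-6]
z = y + H·x̄ = [-6] + [9] = [3]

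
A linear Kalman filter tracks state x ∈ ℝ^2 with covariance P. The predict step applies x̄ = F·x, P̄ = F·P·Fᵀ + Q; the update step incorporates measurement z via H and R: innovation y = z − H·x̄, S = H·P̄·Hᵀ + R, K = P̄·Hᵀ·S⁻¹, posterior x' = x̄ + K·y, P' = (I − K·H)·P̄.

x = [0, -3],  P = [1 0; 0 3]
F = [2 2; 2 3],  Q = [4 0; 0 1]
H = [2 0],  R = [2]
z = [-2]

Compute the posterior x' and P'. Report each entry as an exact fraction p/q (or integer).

x̄ = F·x = [-6, -9]
P̄ = F·P·Fᵀ + Q = [20 22; 22 32]
y = z − H·x̄ = [10]
S = H·P̄·Hᵀ + R = [82]
K = P̄·Hᵀ·S⁻¹ = [20/41; 22/41]
x' = x̄ + K·y = [-46/41, -149/41]
P' = (I − K·H)·P̄ = [20/41 22/41; 22/41 344/41]

x' = [-46/41, -149/41]
P' = [20/41 22/41; 22/41 344/41]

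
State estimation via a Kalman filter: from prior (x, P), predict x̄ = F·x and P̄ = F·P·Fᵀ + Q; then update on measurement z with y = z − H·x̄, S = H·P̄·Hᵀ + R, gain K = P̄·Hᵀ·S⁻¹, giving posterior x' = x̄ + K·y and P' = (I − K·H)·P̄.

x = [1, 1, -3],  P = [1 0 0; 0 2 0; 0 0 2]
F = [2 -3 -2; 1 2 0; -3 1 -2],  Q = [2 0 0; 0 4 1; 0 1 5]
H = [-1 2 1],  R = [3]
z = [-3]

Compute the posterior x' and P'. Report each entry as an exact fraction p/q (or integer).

x' = [1283/167, 197/167, 412/167]
P' = [2208/167 458/167 1124/167; 458/167 727/167 -882/167; 1124/167 -882/167 2984/167]

x̄ = F·x = [5, 3, 4]
P̄ = F·P·Fᵀ + Q = [32 -10 -4; -10 13 2; -4 2 24]
y = z − H·x̄ = [-8]
S = H·P̄·Hᵀ + R = [167]
K = P̄·Hᵀ·S⁻¹ = [-56/167; 38/167; 32/167]
x' = x̄ + K·y = [1283/167, 197/167, 412/167]
P' = (I − K·H)·P̄ = [2208/167 458/167 1124/167; 458/167 727/167 -882/167; 1124/167 -882/167 2984/167]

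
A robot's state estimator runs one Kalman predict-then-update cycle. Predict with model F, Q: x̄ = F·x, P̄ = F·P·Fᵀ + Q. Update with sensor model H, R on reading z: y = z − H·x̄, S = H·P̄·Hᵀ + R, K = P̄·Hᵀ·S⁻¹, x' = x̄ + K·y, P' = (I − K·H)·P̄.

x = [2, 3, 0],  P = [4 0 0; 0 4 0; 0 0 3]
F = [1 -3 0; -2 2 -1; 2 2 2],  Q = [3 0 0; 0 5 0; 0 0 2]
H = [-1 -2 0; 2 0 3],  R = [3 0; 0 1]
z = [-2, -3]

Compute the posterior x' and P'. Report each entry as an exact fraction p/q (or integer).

x' = [-42705/4978, 13270/2489, 35380/7467]
P' = [185477/4978 -47246/2489 -61808/2489; -47246/2489 25780/2489 31478/2489; -61808/2489 31478/2489 124406/7467]

x̄ = F·x = [-7, 2, 10]
P̄ = F·P·Fᵀ + Q = [43 -32 -16; -32 40 -6; -16 -6 46]
y = z − H·x̄ = [-5, -19]
S = H·P̄·Hᵀ + R = [78 126; 126 395]
K = P̄·Hᵀ·S⁻¹ = [1169/4978 53/2489; -1438/2489 -58/2489; -1148/7467 790/2489]
x' = x̄ + K·y = [-42705/4978, 13270/2489, 35380/7467]
P' = (I − K·H)·P̄ = [185477/4978 -47246/2489 -61808/2489; -47246/2489 25780/2489 31478/2489; -61808/2489 31478/2489 124406/7467]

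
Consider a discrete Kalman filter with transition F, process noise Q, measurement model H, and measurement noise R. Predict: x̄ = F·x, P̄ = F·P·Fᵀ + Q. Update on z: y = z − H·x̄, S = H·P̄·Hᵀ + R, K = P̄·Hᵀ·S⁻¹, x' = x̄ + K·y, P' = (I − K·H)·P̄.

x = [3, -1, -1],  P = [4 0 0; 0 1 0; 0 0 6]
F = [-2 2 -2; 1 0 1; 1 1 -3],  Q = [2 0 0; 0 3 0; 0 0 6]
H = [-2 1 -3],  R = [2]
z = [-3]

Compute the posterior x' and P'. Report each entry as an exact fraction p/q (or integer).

x' = [-1861/327, 1213/654, 3539/654]
P' = [4841/327 -3485/654 -7549/654; -3485/654 7979/1308 7243/1308; -7549/654 7243/1308 12659/1308]

x̄ = F·x = [-6, 2, 5]
P̄ = F·P·Fᵀ + Q = [46 -20 30; -20 13 -14; 30 -14 65]
y = z − H·x̄ = [-2]
S = H·P̄·Hᵀ + R = [1308]
K = P̄·Hᵀ·S⁻¹ = [-101/654; 95/1308; -269/1308]
x' = x̄ + K·y = [-1861/327, 1213/654, 3539/654]
P' = (I − K·H)·P̄ = [4841/327 -3485/654 -7549/654; -3485/654 7979/1308 7243/1308; -7549/654 7243/1308 12659/1308]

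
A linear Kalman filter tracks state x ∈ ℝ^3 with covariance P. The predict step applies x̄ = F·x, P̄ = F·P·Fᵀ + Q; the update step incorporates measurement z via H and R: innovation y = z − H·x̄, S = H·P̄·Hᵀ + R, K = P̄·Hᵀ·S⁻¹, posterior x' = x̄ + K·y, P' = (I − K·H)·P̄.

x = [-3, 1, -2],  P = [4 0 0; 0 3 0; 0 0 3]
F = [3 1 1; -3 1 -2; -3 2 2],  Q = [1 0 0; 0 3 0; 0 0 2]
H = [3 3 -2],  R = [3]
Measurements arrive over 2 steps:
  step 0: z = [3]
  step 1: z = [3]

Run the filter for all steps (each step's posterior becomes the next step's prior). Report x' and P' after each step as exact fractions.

step 0: x' = [-64/7, 193/14, 192/35], P' = [229/7 -255/7 -204/35; -255/7 747/14 891/35; -204/35 891/35 5232/175]
step 1: x' = [-4859551/631966, 9807329/631966, 3254889/315983], P' = [111207445/631966 -171408651/631966 -45154131/315983; -171408651/631966 274398837/631966 77344245/315983; -45154131/315983 77344245/315983 48669333/315983]

step 0: x̄ = F·x = [-10, 14, 7]
step 0: P̄ = F·P·Fᵀ + Q = [43 -39 -24; -39 54 30; -24 30 62]
step 0: y = z − H·x̄ = [5]
step 0: S = H·P̄·Hᵀ + R = [350]
step 0: K = P̄·Hᵀ·S⁻¹ = [6/35; -3/70; -53/175]
step 0: x' = x̄ + K·y = [-64/7, 193/14, 192/35]
step 0: P' = (I − K·H)·P̄ = [229/7 -255/7 -204/35; -255/7 747/14 891/35; -204/35 891/35 5232/175]
step 1: x̄ = F·x = [-571/70, 2117/70, 2309/35]
step 1: P̄ = F·P·Fᵀ + Q = [61619/350 -95853/350 -26751/175; -95853/350 181011/350 97737/175; -26751/175 97737/175 234533/175]
step 1: y = z − H·x̄ = [2404/35]
step 1: S = H·P̄·Hᵀ + R = [315983/175]
step 1: K = P̄·Hᵀ·S⁻¹ = [2151/315983; -67737/315983; -256108/315983]
step 1: x' = x̄ + K·y = [-4859551/631966, 9807329/631966, 3254889/315983]
step 1: P' = (I − K·H)·P̄ = [111207445/631966 -171408651/631966 -45154131/315983; -171408651/631966 274398837/631966 77344245/315983; -45154131/315983 77344245/315983 48669333/315983]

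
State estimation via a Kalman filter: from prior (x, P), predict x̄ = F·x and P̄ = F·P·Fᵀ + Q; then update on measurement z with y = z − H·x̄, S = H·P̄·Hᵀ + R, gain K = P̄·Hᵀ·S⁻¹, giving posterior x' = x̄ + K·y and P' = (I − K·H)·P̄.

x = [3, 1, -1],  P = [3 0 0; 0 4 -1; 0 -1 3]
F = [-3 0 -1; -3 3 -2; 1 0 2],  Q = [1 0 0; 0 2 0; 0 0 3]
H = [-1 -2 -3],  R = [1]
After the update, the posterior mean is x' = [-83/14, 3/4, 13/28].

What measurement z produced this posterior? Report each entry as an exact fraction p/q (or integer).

z = [3]

x̄ = F·x = [-8, -4, 1]
P̄ = F·P·Fᵀ + Q = [31 36 -15; 36 89 -27; -15 -27 18]
S = H·P̄·Hᵀ + R = [280]
K = P̄·Hᵀ·S⁻¹ = [-29/140; -19/40; 3/56]
x' − x̄ = [29/14, 19/4, -15/28] = K·y
y = (KᵀK)⁻¹·Kᵀ·(x' − x̄) = [-10]
z = y + H·x̄ = [-10] + [13] = [3]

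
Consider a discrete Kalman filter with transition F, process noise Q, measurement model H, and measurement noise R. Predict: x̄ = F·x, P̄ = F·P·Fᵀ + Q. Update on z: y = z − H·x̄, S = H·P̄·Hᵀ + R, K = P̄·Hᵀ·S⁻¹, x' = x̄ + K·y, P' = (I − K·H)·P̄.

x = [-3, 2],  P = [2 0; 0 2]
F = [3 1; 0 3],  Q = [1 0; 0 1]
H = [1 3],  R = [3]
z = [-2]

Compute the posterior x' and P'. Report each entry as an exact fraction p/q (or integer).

x' = [-708/77, 27/11]
P' = [1110/77 -51/11; -51/11 20/11]

x̄ = F·x = [-7, 6]
P̄ = F·P·Fᵀ + Q = [21 6; 6 19]
y = z − H·x̄ = [-13]
S = H·P̄·Hᵀ + R = [231]
K = P̄·Hᵀ·S⁻¹ = [13/77; 3/11]
x' = x̄ + K·y = [-708/77, 27/11]
P' = (I − K·H)·P̄ = [1110/77 -51/11; -51/11 20/11]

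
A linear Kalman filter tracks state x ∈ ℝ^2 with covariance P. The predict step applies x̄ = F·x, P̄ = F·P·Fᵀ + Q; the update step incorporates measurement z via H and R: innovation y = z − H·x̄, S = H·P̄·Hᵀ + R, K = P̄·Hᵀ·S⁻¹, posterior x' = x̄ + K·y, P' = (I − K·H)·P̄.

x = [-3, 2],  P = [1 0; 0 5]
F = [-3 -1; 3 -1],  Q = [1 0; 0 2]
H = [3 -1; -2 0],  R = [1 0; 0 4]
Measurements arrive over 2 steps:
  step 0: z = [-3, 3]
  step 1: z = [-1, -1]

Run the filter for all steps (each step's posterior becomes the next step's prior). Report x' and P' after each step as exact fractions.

step 0: x̄ = F·x = [7, -11]
step 0: P̄ = F·P·Fᵀ + Q = [15 -4; -4 16]
step 0: y = z − H·x̄ = [-35, 17]
step 0: S = H·P̄·Hᵀ + R = [176 -98; -98 64]
step 0: K = P̄·Hᵀ·S⁻¹ = [49/415 -239/830; -252/415 -334/415]
step 0: x' = x̄ + K·y = [-1683/830, -1423/415]
step 0: P' = (I − K·H)·P̄ = [239/415 668/415; 668/415 2256/415]
step 1: x̄ = F·x = [1579/166, -2203/830]
step 1: P̄ = F·P·Fᵀ + Q = [1766/83 21/83; 21/83 1229/415]
step 1: y = z − H·x̄ = [-13359/415, 1496/83]
step 1: S = H·P̄·Hᵀ + R = [80484/415 -10554/83; -10554/83 7396/83]
step 1: K = P̄·Hᵀ·S⁻¹ = [8795/38479 -11651/76958; -27037/115437 -13079/38479]
step 1: x' = x̄ + K·y = [-44199/76958, -95517/76958]
step 1: P' = (I − K·H)·P̄ = [11651/38479 26158/38479; 26158/38479 262459/115437]

step 0: x' = [-1683/830, -1423/415], P' = [239/415 668/415; 668/415 2256/415]
step 1: x' = [-44199/76958, -95517/76958], P' = [11651/38479 26158/38479; 26158/38479 262459/115437]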